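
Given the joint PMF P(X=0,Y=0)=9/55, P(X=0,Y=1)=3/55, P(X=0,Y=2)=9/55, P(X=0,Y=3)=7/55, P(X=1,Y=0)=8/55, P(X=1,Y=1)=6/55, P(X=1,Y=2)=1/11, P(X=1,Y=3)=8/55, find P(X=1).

P(X=1) = P(X=1,Y=0) + P(X=1,Y=1) + P(X=1,Y=2) + P(X=1,Y=3)
= 8/55 + 6/55 + 1/11 + 8/55
= 27/55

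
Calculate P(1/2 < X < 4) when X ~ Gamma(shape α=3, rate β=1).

P(1/2 < X < 4) = ∫_{1/2}^{4} f(x) dx
where f(x) = \frac{x^{2} e^{- x}}{2}
= - \frac{13}{e^{4}} + \frac{13}{8 e^{\frac{1}{2}}}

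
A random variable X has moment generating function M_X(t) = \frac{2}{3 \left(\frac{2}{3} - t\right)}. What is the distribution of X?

The MGF M(t) = \frac{2}{3 \left(\frac{2}{3} - t\right)} is the standard form for the Exponential distribution.
Comparing with the known MGF formula identifies: Exponential(rate λ=2/3)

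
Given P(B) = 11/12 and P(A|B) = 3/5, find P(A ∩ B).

By definition, P(A|B) = P(A ∩ B) / P(B)
So P(A ∩ B) = P(A|B) × P(B)
= 3/5 × 11/12
= 11/20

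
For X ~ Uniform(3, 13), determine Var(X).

For X ~ Uniform(3, 13):
Var(X) = \frac{25}{3}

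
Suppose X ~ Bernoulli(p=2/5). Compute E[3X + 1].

For X ~ Bernoulli(p=2/5):
E[X] = \frac{2}{5}
E[3X + 1] = 3 × E[X] + 1 = \frac{11}{5}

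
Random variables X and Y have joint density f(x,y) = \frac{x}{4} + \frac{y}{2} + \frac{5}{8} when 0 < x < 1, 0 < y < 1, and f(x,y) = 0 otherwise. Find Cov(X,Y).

E[XY] = ∫∫ xy × f(x,y) dx dy = \frac{9}{32}
E[X] = \frac{25}{48}
E[Y] = \frac{13}{24}
Cov(X,Y) = E[XY] - E[X]E[Y] = - \frac{1}{1152}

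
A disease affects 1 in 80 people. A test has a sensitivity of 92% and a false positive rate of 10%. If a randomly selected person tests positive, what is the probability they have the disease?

Let D = the rare event, + = positive/flagged.
P(D) = 1/80
P(+|D) = 92/100 = 23/25
P(+|D') = 10/100 = 1/10
P(+) = P(+|D)P(D) + P(+|D')P(D')
     = \frac{23}{25} × \frac{1}{80} + \frac{1}{10} × \frac{79}{80}
     = \frac{441}{4000}
P(D|+) = P(+|D)P(D)/P(+) = \frac{46}{441}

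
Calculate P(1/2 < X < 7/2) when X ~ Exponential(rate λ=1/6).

P(1/2 < X < 7/2) = ∫_{1/2}^{7/2} f(x) dx
where f(x) = \frac{e^{- \frac{x}{6}}}{6}
= - \frac{1 - e^{\frac{1}{2}}}{e^{\frac{7}{12}}}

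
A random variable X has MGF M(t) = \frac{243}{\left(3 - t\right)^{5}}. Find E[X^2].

To find E[X^2], compute M^(2)(0):
M^(1)(t) = \frac{1215}{\left(3 - t\right)^{6}}
M^(2)(t) = \frac{7290}{\left(3 - t\right)^{7}}
M^(2)(0) = \frac{10}{3}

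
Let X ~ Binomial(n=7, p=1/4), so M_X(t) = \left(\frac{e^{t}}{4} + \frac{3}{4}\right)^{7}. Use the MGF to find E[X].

To find E[X], compute M^(1)(0):
M^(1)(t) = \frac{7 \left(\frac{e^{t}}{4} + \frac{3}{4}\right)^{6} e^{t}}{4}
M^(1)(0) = \frac{7}{4}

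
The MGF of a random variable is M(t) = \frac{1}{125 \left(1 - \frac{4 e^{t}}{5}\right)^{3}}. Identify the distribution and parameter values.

The MGF M(t) = \frac{1}{125 \left(1 - \frac{4 e^{t}}{5}\right)^{3}} is the standard form for the NegativeBinomial distribution.
Comparing with the known MGF formula identifies: NegBin(r=3, p=1/5), X = failures before r-th success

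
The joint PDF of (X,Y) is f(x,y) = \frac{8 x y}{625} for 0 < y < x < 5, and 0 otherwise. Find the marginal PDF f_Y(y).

f_Y(y) = ∫_y^5 \frac{8 x y}{625} dx = \frac{4 y \left(25 - y^{2}\right)}{625}
for 0 < y < 5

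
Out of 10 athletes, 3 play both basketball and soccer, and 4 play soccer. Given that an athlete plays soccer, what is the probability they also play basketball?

P(A ∩ B) = 3/10
P(B) = 4/10 = 2/5
P(A|B) = P(A ∩ B) / P(B) = (3/10) / (2/5) = 3/4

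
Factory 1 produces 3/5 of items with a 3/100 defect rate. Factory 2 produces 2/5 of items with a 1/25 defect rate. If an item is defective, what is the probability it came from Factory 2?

Using Bayes' theorem:
P(F1) = 3/5, P(D|F1) = 3/100
P(F2) = 2/5, P(D|F2) = 1/25
P(D) = P(D|F1)P(F1) + P(D|F2)P(F2)
     = \frac{17}{500}
P(F2|D) = P(D|F2)P(F2) / P(D)
= \frac{8}{17}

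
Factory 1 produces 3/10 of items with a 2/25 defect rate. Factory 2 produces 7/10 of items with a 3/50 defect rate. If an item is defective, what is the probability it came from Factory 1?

Using Bayes' theorem:
P(F1) = 3/10, P(D|F1) = 2/25
P(F2) = 7/10, P(D|F2) = 3/50
P(D) = P(D|F1)P(F1) + P(D|F2)P(F2)
     = \frac{33}{500}
P(F1|D) = P(D|F1)P(F1) / P(D)
= \frac{4}{11}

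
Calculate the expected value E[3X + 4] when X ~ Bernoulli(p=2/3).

For X ~ Bernoulli(p=2/3):
E[X] = \frac{2}{3}
E[3X + 4] = 3 × E[X] + 4 = 6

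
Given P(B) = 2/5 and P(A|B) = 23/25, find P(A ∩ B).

By definition, P(A|B) = P(A ∩ B) / P(B)
So P(A ∩ B) = P(A|B) × P(B)
= 23/25 × 2/5
= 46/125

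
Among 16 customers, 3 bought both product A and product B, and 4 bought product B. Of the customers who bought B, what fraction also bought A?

P(A ∩ B) = 3/16
P(B) = 4/16 = 1/4
P(A|B) = P(A ∩ B) / P(B) = (3/16) / (1/4) = 3/4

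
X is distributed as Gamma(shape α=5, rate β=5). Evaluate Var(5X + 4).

For X ~ Gamma(shape α=5, rate β=5):
Var(X) = \frac{1}{5}
Var(5X + 4) = (5)² × Var(X) = 25 × \frac{1}{5} = 5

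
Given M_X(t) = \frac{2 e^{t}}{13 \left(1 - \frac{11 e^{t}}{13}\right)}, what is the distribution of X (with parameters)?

The MGF M(t) = \frac{2 e^{t}}{13 \left(1 - \frac{11 e^{t}}{13}\right)} is the standard form for the Geometric distribution.
Comparing with the known MGF formula identifies: Geometric(p=2/13), X = trial number of first success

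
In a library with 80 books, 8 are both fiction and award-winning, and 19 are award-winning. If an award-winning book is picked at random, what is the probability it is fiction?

P(A ∩ B) = 8/80 = 1/10
P(B) = 19/80
P(A|B) = P(A ∩ B) / P(B) = (1/10) / (19/80) = 8/19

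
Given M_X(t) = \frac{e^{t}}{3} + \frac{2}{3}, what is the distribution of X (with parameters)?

The MGF M(t) = \frac{e^{t}}{3} + \frac{2}{3} is the standard form for the Bernoulli distribution.
Comparing with the known MGF formula identifies: Bernoulli(p=1/3)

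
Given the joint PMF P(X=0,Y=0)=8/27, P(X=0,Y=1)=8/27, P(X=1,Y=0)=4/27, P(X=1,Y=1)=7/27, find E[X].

First find marginal of X:
P(X=0) = 16/27
P(X=1) = 11/27
E[X] = 0 × 16/27 + 1 × 11/27 = 11/27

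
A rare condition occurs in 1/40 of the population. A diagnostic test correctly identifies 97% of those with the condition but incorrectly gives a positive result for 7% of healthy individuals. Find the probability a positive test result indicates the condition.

Let D = the rare event, + = positive/flagged.
P(D) = 1/40
P(+|D) = 97/100
P(+|D') = 7/100
P(+) = P(+|D)P(D) + P(+|D')P(D')
     = \frac{97}{100} × \frac{1}{40} + \frac{7}{100} × \frac{39}{40}
     = \frac{37}{400}
P(D|+) = P(+|D)P(D)/P(+) = \frac{97}{370}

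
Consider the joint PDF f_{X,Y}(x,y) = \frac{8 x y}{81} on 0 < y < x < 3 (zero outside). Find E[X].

f_X(x) = ∫_0^x \frac{8 x y}{81} dy = \frac{4 x^{3}}{81}
E[X] = ∫_0^3 x × (\frac{4 x^{3}}{81}) dx = \frac{12}{5}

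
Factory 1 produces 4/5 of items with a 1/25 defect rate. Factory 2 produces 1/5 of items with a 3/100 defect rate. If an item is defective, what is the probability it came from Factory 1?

Using Bayes' theorem:
P(F1) = 4/5, P(D|F1) = 1/25
P(F2) = 1/5, P(D|F2) = 3/100
P(D) = P(D|F1)P(F1) + P(D|F2)P(F2)
     = \frac{19}{500}
P(F1|D) = P(D|F1)P(F1) / P(D)
= \frac{16}{19}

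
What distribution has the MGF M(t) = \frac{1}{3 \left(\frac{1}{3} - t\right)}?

The MGF M(t) = \frac{1}{3 \left(\frac{1}{3} - t\right)} is the standard form for the Exponential distribution.
Comparing with the known MGF formula identifies: Exponential(rate λ=1/3)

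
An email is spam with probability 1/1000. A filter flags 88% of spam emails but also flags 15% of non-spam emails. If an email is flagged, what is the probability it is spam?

Let D = the rare event, + = positive/flagged.
P(D) = 1/1000
P(+|D) = 88/100 = 22/25
P(+|D') = 15/100 = 3/20
P(+) = P(+|D)P(D) + P(+|D')P(D')
     = \frac{22}{25} × \frac{1}{1000} + \frac{3}{20} × \frac{999}{1000}
     = \frac{15073}{100000}
P(D|+) = P(+|D)P(D)/P(+) = \frac{88}{15073}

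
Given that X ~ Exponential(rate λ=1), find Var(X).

For X ~ Exponential(rate λ=1):
Var(X) = 1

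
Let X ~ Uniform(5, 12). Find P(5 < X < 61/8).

P(5 < X < 61/8) = ∫_{5}^{61/8} f(x) dx
where f(x) = \frac{1}{7}
= \frac{3}{8}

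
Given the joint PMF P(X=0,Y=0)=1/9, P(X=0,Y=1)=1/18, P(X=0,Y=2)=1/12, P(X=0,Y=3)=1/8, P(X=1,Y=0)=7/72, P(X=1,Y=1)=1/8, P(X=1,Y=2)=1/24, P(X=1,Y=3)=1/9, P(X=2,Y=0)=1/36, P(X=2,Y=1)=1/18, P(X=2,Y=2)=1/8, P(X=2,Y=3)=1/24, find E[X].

First find marginal of X:
P(X=0) = 3/8
P(X=1) = 3/8
P(X=2) = 1/4
E[X] = 0 × 3/8 + 1 × 3/8 + 2 × 1/4 = 7/8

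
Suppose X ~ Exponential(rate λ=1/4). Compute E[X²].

Using the identity E[X²] = Var(X) + (E[X])²:
E[X] = 4
Var(X) = 16
E[X²] = 16 + (4)²
= 32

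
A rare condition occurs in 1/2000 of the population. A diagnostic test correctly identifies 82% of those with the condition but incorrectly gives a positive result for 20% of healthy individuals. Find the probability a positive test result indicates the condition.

Let D = the rare event, + = positive/flagged.
P(D) = 1/2000
P(+|D) = 82/100 = 41/50
P(+|D') = 20/100 = 1/5
P(+) = P(+|D)P(D) + P(+|D')P(D')
     = \frac{41}{50} × \frac{1}{2000} + \frac{1}{5} × \frac{1999}{2000}
     = \frac{20031}{100000}
P(D|+) = P(+|D)P(D)/P(+) = \frac{41}{20031}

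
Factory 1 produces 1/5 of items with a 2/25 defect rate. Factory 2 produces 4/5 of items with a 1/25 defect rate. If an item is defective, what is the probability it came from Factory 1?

Using Bayes' theorem:
P(F1) = 1/5, P(D|F1) = 2/25
P(F2) = 4/5, P(D|F2) = 1/25
P(D) = P(D|F1)P(F1) + P(D|F2)P(F2)
     = \frac{6}{125}
P(F1|D) = P(D|F1)P(F1) / P(D)
= \frac{1}{3}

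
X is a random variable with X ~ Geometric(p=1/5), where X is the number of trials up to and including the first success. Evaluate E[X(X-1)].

E[X(X-1)] = E[X² - X] = E[X²] - E[X]
E[X] = 5
E[X²] = Var(X) + (E[X])² = 20 + (5)² = 45
E[X(X-1)] = 45 - 5 = 40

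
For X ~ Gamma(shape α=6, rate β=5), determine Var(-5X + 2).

For X ~ Gamma(shape α=6, rate β=5):
Var(X) = \frac{6}{25}
Var(-5X + 2) = (-5)² × Var(X) = 25 × \frac{6}{25} = 6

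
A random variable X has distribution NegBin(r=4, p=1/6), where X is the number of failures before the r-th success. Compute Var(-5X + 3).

For X ~ NegBin(r=4, p=1/6), where X is the number of failures before the r-th success:
Var(X) = 120
Var(-5X + 3) = (-5)² × Var(X) = 25 × 120 = 3000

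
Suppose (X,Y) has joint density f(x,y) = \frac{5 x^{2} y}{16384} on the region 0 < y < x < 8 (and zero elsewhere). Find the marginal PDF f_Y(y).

f_Y(y) = ∫_y^8 \frac{5 x^{2} y}{16384} dx = \frac{5 y \left(512 - y^{3}\right)}{49152}
for 0 < y < 8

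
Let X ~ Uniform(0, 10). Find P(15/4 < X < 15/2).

P(15/4 < X < 15/2) = ∫_{15/4}^{15/2} f(x) dx
where f(x) = \frac{1}{10}
= \frac{3}{8}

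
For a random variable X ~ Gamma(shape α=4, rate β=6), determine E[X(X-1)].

E[X(X-1)] = E[X² - X] = E[X²] - E[X]
E[X] = \frac{2}{3}
E[X²] = Var(X) + (E[X])² = \frac{1}{9} + (\frac{2}{3})² = \frac{5}{9}
E[X(X-1)] = \frac{5}{9} - \frac{2}{3} = - \frac{1}{9}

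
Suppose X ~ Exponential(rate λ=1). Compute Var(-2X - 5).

For X ~ Exponential(rate λ=1):
Var(X) = 1
Var(-2X - 5) = (-2)² × Var(X) = 4 × 1 = 4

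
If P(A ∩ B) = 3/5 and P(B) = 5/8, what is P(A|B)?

P(A|B) = P(A ∩ B) / P(B)
= (3/5) / (5/8)
= 24/25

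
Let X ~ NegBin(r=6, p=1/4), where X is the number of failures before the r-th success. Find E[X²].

Using the identity E[X²] = Var(X) + (E[X])²:
E[X] = 18
Var(X) = 72
E[X²] = 72 + (18)²
= 396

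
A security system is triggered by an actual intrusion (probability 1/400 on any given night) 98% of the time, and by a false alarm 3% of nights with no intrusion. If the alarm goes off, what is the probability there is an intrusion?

Let D = the rare event, + = positive/flagged.
P(D) = 1/400
P(+|D) = 98/100 = 49/50
P(+|D') = 3/100
P(+) = P(+|D)P(D) + P(+|D')P(D')
     = \frac{49}{50} × \frac{1}{400} + \frac{3}{100} × \frac{399}{400}
     = \frac{259}{8000}
P(D|+) = P(+|D)P(D)/P(+) = \frac{14}{185}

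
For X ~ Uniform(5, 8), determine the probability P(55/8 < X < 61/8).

P(55/8 < X < 61/8) = ∫_{55/8}^{61/8} f(x) dx
where f(x) = \frac{1}{3}
= \frac{1}{4}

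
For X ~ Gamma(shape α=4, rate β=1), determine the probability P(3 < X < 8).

P(3 < X < 8) = ∫_{3}^{8} f(x) dx
where f(x) = \frac{x^{3} e^{- x}}{6}
= \frac{-379 + 39 e^{5}}{3 e^{8}}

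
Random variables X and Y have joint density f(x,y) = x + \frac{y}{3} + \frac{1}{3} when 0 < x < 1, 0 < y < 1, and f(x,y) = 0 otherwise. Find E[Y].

E[Y] = ∫_0^1 ∫_0^1 y × f(x,y) dx dy
= \frac{19}{36}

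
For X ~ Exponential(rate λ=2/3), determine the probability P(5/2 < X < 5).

P(5/2 < X < 5) = ∫_{5/2}^{5} f(x) dx
where f(x) = \frac{2 e^{- \frac{2 x}{3}}}{3}
= - \frac{1 - e^{\frac{5}{3}}}{e^{\frac{10}{3}}}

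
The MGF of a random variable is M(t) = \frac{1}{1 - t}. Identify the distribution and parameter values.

The MGF M(t) = \frac{1}{1 - t} is the standard form for the Exponential distribution.
Comparing with the known MGF formula identifies: Exponential(rate λ=1)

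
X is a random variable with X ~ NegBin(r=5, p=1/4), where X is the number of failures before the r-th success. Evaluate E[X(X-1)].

E[X(X-1)] = E[X² - X] = E[X²] - E[X]
E[X] = 15
E[X²] = Var(X) + (E[X])² = 60 + (15)² = 285
E[X(X-1)] = 285 - 15 = 270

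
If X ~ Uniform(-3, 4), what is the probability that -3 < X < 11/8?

P(-3 < X < 11/8) = ∫_{-3}^{11/8} f(x) dx
where f(x) = \frac{1}{7}
= \frac{5}{8}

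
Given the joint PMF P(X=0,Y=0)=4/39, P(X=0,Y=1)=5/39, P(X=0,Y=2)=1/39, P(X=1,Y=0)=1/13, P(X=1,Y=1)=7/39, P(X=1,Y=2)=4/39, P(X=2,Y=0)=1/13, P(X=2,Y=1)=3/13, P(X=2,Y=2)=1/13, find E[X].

First find marginal of X:
P(X=0) = 10/39
P(X=1) = 14/39
P(X=2) = 5/13
E[X] = 0 × 10/39 + 1 × 14/39 + 2 × 5/13 = 44/39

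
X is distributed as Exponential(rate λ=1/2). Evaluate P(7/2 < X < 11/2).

P(7/2 < X < 11/2) = ∫_{7/2}^{11/2} f(x) dx
where f(x) = \frac{e^{- \frac{x}{2}}}{2}
= - \frac{1 - e}{e^{\frac{11}{4}}}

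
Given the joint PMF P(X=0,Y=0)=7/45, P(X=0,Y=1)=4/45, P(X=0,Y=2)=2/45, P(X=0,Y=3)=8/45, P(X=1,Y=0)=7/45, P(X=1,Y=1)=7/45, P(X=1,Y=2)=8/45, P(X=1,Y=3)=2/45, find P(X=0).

P(X=0) = P(X=0,Y=0) + P(X=0,Y=1) + P(X=0,Y=2) + P(X=0,Y=3)
= 7/45 + 4/45 + 2/45 + 8/45
= 7/15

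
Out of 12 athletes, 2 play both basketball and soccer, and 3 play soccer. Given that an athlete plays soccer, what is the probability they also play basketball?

P(A ∩ B) = 2/12 = 1/6
P(B) = 3/12 = 1/4
P(A|B) = P(A ∩ B) / P(B) = (1/6) / (1/4) = 2/3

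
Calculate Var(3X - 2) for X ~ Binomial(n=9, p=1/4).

For X ~ Binomial(n=9, p=1/4):
Var(X) = \frac{27}{16}
Var(3X - 2) = (3)² × Var(X) = 9 × \frac{27}{16} = \frac{243}{16}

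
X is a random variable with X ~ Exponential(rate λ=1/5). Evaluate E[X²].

Using the identity E[X²] = Var(X) + (E[X])²:
E[X] = 5
Var(X) = 25
E[X²] = 25 + (5)²
= 50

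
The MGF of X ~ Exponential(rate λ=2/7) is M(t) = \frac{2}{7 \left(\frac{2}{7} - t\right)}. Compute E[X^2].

To find E[X^2], compute M^(2)(0):
M^(1)(t) = \frac{2}{7 \left(\frac{2}{7} - t\right)^{2}}
M^(2)(t) = \frac{4}{7 \left(\frac{2}{7} - t\right)^{3}}
M^(2)(0) = \frac{49}{2}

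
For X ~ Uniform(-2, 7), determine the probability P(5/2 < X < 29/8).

P(5/2 < X < 29/8) = ∫_{5/2}^{29/8} f(x) dx
where f(x) = \frac{1}{9}
= \frac{1}{8}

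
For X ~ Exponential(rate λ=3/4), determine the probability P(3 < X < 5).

P(3 < X < 5) = ∫_{3}^{5} f(x) dx
where f(x) = \frac{3 e^{- \frac{3 x}{4}}}{4}
= - \frac{1 - e^{\frac{3}{2}}}{e^{\frac{15}{4}}}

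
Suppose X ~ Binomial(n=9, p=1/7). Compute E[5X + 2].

For X ~ Binomial(n=9, p=1/7):
E[X] = \frac{9}{7}
E[5X + 2] = 5 × E[X] + 2 = \frac{59}{7}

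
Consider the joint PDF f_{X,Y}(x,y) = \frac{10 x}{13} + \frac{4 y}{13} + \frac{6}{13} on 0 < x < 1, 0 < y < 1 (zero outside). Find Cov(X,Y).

E[XY] = ∫∫ xy × f(x,y) dx dy = \frac{23}{78}
E[X] = \frac{22}{39}
E[Y] = \frac{41}{78}
Cov(X,Y) = E[XY] - E[X]E[Y] = - \frac{5}{3042}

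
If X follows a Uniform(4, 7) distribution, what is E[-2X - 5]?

For X ~ Uniform(4, 7):
E[X] = \frac{11}{2}
E[-2X - 5] = -2 × E[X] - 5 = -16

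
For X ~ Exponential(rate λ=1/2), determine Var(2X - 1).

For X ~ Exponential(rate λ=1/2):
Var(X) = 4
Var(2X - 1) = (2)² × Var(X) = 4 × 4 = 16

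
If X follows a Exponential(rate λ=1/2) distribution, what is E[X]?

For X ~ Exponential(rate λ=1/2), the expected value is:
E[X] = 2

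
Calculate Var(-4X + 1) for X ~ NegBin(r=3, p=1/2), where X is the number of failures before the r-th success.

For X ~ NegBin(r=3, p=1/2), where X is the number of failures before the r-th success:
Var(X) = 6
Var(-4X + 1) = (-4)² × Var(X) = 16 × 6 = 96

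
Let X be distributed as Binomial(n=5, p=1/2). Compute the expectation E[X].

For X ~ Binomial(n=5, p=1/2), the expected value is:
E[X] = \frac{5}{2}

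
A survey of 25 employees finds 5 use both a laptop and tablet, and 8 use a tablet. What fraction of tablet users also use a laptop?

P(A ∩ B) = 5/25 = 1/5
P(B) = 8/25
P(A|B) = P(A ∩ B) / P(B) = (1/5) / (8/25) = 5/8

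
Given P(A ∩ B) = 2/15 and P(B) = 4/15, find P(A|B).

P(A|B) = P(A ∩ B) / P(B)
= (2/15) / (4/15)
= 1/2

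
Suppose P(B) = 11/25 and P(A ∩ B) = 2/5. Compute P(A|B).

P(A|B) = P(A ∩ B) / P(B)
= (2/5) / (11/25)
= 10/11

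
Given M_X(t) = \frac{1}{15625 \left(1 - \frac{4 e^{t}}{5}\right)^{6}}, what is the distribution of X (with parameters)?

The MGF M(t) = \frac{1}{15625 \left(1 - \frac{4 e^{t}}{5}\right)^{6}} is the standard form for the NegativeBinomial distribution.
Comparing with the known MGF formula identifies: NegBin(r=6, p=1/5), X = failures before r-th success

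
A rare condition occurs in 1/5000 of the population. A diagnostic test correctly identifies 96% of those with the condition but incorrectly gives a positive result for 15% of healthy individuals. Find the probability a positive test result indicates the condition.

Let D = the rare event, + = positive/flagged.
P(D) = 1/5000
P(+|D) = 96/100 = 24/25
P(+|D') = 15/100 = 3/20
P(+) = P(+|D)P(D) + P(+|D')P(D')
     = \frac{24}{25} × \frac{1}{5000} + \frac{3}{20} × \frac{4999}{5000}
     = \frac{75081}{500000}
P(D|+) = P(+|D)P(D)/P(+) = \frac{32}{25027}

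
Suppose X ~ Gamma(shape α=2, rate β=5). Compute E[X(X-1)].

E[X(X-1)] = E[X² - X] = E[X²] - E[X]
E[X] = \frac{2}{5}
E[X²] = Var(X) + (E[X])² = \frac{2}{25} + (\frac{2}{5})² = \frac{6}{25}
E[X(X-1)] = \frac{6}{25} - \frac{2}{5} = - \frac{4}{25}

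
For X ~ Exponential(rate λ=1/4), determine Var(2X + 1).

For X ~ Exponential(rate λ=1/4):
Var(X) = 16
Var(2X + 1) = (2)² × Var(X) = 4 × 16 = 64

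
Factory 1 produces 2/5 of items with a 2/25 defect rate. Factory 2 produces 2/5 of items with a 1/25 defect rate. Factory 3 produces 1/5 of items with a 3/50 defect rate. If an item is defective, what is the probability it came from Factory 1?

Using Bayes' theorem:
P(F1) = 2/5, P(D|F1) = 2/25
P(F2) = 2/5, P(D|F2) = 1/25
P(F3) = 1/5, P(D|F3) = 3/50
P(D) = P(D|F1)P(F1) + P(D|F2)P(F2) + P(D|F3)P(F3)
     = \frac{3}{50}
P(F1|D) = P(D|F1)P(F1) / P(D)
= \frac{8}{15}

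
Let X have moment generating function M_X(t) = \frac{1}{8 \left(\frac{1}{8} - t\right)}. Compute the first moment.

To find E[X], compute M^(1)(0):
M^(1)(t) = \frac{1}{8 \left(\frac{1}{8} - t\right)^{2}}
M^(1)(0) = 8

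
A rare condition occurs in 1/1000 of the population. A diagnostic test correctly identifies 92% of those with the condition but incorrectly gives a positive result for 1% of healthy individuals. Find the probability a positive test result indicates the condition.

Let D = the rare event, + = positive/flagged.
P(D) = 1/1000
P(+|D) = 92/100 = 23/25
P(+|D') = 1/100
P(+) = P(+|D)P(D) + P(+|D')P(D')
     = \frac{23}{25} × \frac{1}{1000} + \frac{1}{100} × \frac{999}{1000}
     = \frac{1091}{100000}
P(D|+) = P(+|D)P(D)/P(+) = \frac{92}{1091}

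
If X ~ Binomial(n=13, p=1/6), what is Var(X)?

For X ~ Binomial(n=13, p=1/6):
Var(X) = \frac{65}{36}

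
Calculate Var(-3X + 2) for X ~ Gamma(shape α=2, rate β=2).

For X ~ Gamma(shape α=2, rate β=2):
Var(X) = \frac{1}{2}
Var(-3X + 2) = (-3)² × Var(X) = 9 × \frac{1}{2} = \frac{9}{2}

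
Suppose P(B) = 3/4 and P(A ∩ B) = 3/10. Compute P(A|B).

P(A|B) = P(A ∩ B) / P(B)
= (3/10) / (3/4)
= 2/5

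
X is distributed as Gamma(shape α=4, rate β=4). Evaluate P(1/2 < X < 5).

P(1/2 < X < 5) = ∫_{1/2}^{5} f(x) dx
where f(x) = \frac{128 x^{3} e^{- 4 x}}{3}
= \frac{-4663 + 19 e^{18}}{3 e^{20}}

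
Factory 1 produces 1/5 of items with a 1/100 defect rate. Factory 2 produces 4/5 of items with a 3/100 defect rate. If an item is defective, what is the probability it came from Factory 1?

Using Bayes' theorem:
P(F1) = 1/5, P(D|F1) = 1/100
P(F2) = 4/5, P(D|F2) = 3/100
P(D) = P(D|F1)P(F1) + P(D|F2)P(F2)
     = \frac{13}{500}
P(F1|D) = P(D|F1)P(F1) / P(D)
= \frac{1}{13}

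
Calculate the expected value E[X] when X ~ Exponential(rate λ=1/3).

For X ~ Exponential(rate λ=1/3), the expected value is:
E[X] = 3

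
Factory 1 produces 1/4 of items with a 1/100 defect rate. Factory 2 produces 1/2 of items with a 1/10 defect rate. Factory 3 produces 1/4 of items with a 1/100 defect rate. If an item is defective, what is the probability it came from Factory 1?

Using Bayes' theorem:
P(F1) = 1/4, P(D|F1) = 1/100
P(F2) = 1/2, P(D|F2) = 1/10
P(F3) = 1/4, P(D|F3) = 1/100
P(D) = P(D|F1)P(F1) + P(D|F2)P(F2) + P(D|F3)P(F3)
     = \frac{11}{200}
P(F1|D) = P(D|F1)P(F1) / P(D)
= \frac{1}{22}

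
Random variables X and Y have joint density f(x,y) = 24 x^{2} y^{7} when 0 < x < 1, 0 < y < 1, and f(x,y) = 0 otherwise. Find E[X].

E[X] = ∫_0^1 ∫_0^1 x × f(x,y) dy dx
= ∫_0^1 ∫_0^1 x × (24 x^{2} y^{7}) dy dx
= \frac{3}{4}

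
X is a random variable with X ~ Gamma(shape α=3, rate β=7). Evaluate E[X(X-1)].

E[X(X-1)] = E[X² - X] = E[X²] - E[X]
E[X] = \frac{3}{7}
E[X²] = Var(X) + (E[X])² = \frac{3}{49} + (\frac{3}{7})² = \frac{12}{49}
E[X(X-1)] = \frac{12}{49} - \frac{3}{7} = - \frac{9}{49}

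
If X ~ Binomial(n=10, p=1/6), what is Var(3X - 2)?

For X ~ Binomial(n=10, p=1/6):
Var(X) = \frac{25}{18}
Var(3X - 2) = (3)² × Var(X) = 9 × \frac{25}{18} = \frac{25}{2}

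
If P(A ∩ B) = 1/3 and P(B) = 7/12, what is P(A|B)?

P(A|B) = P(A ∩ B) / P(B)
= (1/3) / (7/12)
= 4/7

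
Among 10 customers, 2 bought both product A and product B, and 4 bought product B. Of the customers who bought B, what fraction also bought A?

P(A ∩ B) = 2/10 = 1/5
P(B) = 4/10 = 2/5
P(A|B) = P(A ∩ B) / P(B) = (1/5) / (2/5) = 1/2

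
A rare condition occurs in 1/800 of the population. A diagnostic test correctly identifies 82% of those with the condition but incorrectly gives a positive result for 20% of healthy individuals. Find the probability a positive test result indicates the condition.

Let D = the rare event, + = positive/flagged.
P(D) = 1/800
P(+|D) = 82/100 = 41/50
P(+|D') = 20/100 = 1/5
P(+) = P(+|D)P(D) + P(+|D')P(D')
     = \frac{41}{50} × \frac{1}{800} + \frac{1}{5} × \frac{799}{800}
     = \frac{8031}{40000}
P(D|+) = P(+|D)P(D)/P(+) = \frac{41}{8031}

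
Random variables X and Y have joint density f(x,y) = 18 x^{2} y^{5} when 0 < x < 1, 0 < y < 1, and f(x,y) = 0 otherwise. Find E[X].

E[X] = ∫_0^1 ∫_0^1 x × f(x,y) dy dx
= ∫_0^1 ∫_0^1 x × (18 x^{2} y^{5}) dy dx
= \frac{3}{4}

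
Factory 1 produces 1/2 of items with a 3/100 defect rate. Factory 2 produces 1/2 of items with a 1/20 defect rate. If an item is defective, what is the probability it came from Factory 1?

Using Bayes' theorem:
P(F1) = 1/2, P(D|F1) = 3/100
P(F2) = 1/2, P(D|F2) = 1/20
P(D) = P(D|F1)P(F1) + P(D|F2)P(F2)
     = \frac{1}{25}
P(F1|D) = P(D|F1)P(F1) / P(D)
= \frac{3}{8}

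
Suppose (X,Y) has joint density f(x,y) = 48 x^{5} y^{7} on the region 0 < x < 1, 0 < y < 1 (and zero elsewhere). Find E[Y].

E[Y] = ∫_0^1 ∫_0^1 y × f(x,y) dx dy
= \frac{8}{9}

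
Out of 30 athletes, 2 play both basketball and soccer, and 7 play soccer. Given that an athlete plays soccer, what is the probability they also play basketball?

P(A ∩ B) = 2/30 = 1/15
P(B) = 7/30
P(A|B) = P(A ∩ B) / P(B) = (1/15) / (7/30) = 2/7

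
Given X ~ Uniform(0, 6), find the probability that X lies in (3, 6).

P(3 < X < 6) = ∫_{3}^{6} f(x) dx
where f(x) = \frac{1}{6}
= \frac{1}{2}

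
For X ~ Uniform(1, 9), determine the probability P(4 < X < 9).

P(4 < X < 9) = ∫_{4}^{9} f(x) dx
where f(x) = \frac{1}{8}
= \frac{5}{8}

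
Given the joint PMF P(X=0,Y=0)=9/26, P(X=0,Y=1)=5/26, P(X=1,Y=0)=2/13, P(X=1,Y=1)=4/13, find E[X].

First find marginal of X:
P(X=0) = 7/13
P(X=1) = 6/13
E[X] = 0 × 7/13 + 1 × 6/13 = 6/13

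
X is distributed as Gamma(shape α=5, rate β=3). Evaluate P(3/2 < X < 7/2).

P(3/2 < X < 7/2) = ∫_{3/2}^{7/2} f(x) dx
where f(x) = \frac{81 x^{4} e^{- 3 x}}{8}
= \frac{-98051 + 6131 e^{6}}{128 e^{\frac{21}{2}}}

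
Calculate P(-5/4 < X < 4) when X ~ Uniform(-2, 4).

P(-5/4 < X < 4) = ∫_{-5/4}^{4} f(x) dx
where f(x) = \frac{1}{6}
= \frac{7}{8}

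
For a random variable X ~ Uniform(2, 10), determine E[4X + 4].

For X ~ Uniform(2, 10):
E[X] = 6
E[4X + 4] = 4 × E[X] + 4 = 28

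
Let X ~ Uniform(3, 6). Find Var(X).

For X ~ Uniform(3, 6):
Var(X) = \frac{3}{4}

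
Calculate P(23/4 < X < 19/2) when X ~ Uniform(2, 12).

P(23/4 < X < 19/2) = ∫_{23/4}^{19/2} f(x) dx
where f(x) = \frac{1}{10}
= \frac{3}{8}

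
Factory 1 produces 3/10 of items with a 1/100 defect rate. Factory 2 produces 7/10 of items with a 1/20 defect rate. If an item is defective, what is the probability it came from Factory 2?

Using Bayes' theorem:
P(F1) = 3/10, P(D|F1) = 1/100
P(F2) = 7/10, P(D|F2) = 1/20
P(D) = P(D|F1)P(F1) + P(D|F2)P(F2)
     = \frac{19}{500}
P(F2|D) = P(D|F2)P(F2) / P(D)
= \frac{35}{38}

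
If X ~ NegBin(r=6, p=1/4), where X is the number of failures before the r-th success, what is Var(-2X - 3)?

For X ~ NegBin(r=6, p=1/4), where X is the number of failures before the r-th success:
Var(X) = 72
Var(-2X - 3) = (-2)² × Var(X) = 4 × 72 = 288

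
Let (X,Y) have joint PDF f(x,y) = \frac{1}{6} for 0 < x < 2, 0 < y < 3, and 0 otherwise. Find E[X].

f_X(x) = ∫_0^3 \frac{1}{6} dy = \frac{1}{2}
E[X] = ∫_0^2 x × (\frac{1}{2}) dx = 1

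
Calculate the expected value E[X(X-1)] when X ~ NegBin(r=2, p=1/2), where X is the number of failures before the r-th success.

E[X(X-1)] = E[X² - X] = E[X²] - E[X]
E[X] = 2
E[X²] = Var(X) + (E[X])² = 4 + (2)² = 8
E[X(X-1)] = 8 - 2 = 6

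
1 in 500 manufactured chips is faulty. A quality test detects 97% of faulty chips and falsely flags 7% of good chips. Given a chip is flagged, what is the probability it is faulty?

Let D = the rare event, + = positive/flagged.
P(D) = 1/500
P(+|D) = 97/100
P(+|D') = 7/100
P(+) = P(+|D)P(D) + P(+|D')P(D')
     = \frac{97}{100} × \frac{1}{500} + \frac{7}{100} × \frac{499}{500}
     = \frac{359}{5000}
P(D|+) = P(+|D)P(D)/P(+) = \frac{97}{3590}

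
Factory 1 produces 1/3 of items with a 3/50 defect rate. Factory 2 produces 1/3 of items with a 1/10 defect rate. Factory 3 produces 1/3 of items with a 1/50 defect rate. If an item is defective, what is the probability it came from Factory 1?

Using Bayes' theorem:
P(F1) = 1/3, P(D|F1) = 3/50
P(F2) = 1/3, P(D|F2) = 1/10
P(F3) = 1/3, P(D|F3) = 1/50
P(D) = P(D|F1)P(F1) + P(D|F2)P(F2) + P(D|F3)P(F3)
     = \frac{3}{50}
P(F1|D) = P(D|F1)P(F1) / P(D)
= \frac{1}{3}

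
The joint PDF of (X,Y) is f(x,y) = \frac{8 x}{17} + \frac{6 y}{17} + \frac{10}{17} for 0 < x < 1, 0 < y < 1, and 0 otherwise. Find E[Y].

E[Y] = ∫_0^1 ∫_0^1 y × f(x,y) dx dy
= \frac{9}{17}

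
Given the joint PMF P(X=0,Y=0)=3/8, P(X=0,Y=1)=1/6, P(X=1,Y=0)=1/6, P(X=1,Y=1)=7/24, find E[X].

First find marginal of X:
P(X=0) = 13/24
P(X=1) = 11/24
E[X] = 0 × 13/24 + 1 × 11/24 = 11/24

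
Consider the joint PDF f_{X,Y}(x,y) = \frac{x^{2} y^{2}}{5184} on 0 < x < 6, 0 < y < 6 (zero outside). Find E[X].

f_X(x) = ∫_0^6 \frac{x^{2} y^{2}}{5184} dy = \frac{x^{2}}{72}
E[X] = ∫_0^6 x × (\frac{x^{2}}{72}) dx = \frac{9}{2}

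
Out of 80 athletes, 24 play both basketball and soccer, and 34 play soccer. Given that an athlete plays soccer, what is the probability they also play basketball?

P(A ∩ B) = 24/80 = 3/10
P(B) = 34/80 = 17/40
P(A|B) = P(A ∩ B) / P(B) = (3/10) / (17/40) = 12/17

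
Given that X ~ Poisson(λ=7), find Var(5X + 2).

For X ~ Poisson(λ=7):
Var(X) = 7
Var(5X + 2) = (5)² × Var(X) = 25 × 7 = 175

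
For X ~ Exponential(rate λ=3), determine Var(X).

For X ~ Exponential(rate λ=3):
Var(X) = \frac{1}{9}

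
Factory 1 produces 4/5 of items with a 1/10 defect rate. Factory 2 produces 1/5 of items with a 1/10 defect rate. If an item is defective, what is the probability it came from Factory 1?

Using Bayes' theorem:
P(F1) = 4/5, P(D|F1) = 1/10
P(F2) = 1/5, P(D|F2) = 1/10
P(D) = P(D|F1)P(F1) + P(D|F2)P(F2)
     = \frac{1}{10}
P(F1|D) = P(D|F1)P(F1) / P(D)
= \frac{4}{5}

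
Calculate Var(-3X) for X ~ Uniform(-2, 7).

For X ~ Uniform(-2, 7):
Var(X) = \frac{27}{4}
Var(-3X) = (-3)² × Var(X) = 9 × \frac{27}{4} = \frac{243}{4}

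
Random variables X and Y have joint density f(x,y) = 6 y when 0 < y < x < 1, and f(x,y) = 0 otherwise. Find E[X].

f_X(x) = ∫_0^x 6 y dy = 3 x^{2}
E[X] = ∫_0^1 x × (3 x^{2}) dx = \frac{3}{4}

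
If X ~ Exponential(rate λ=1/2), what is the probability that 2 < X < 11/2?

P(2 < X < 11/2) = ∫_{2}^{11/2} f(x) dx
where f(x) = \frac{e^{- \frac{x}{2}}}{2}
= - \frac{1}{e^{\frac{11}{4}}} + e^{-1}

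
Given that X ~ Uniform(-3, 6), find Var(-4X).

For X ~ Uniform(-3, 6):
Var(X) = \frac{27}{4}
Var(-4X) = (-4)² × Var(X) = 16 × \frac{27}{4} = 108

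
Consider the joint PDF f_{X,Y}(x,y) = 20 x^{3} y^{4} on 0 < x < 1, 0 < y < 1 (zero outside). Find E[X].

E[X] = ∫_0^1 ∫_0^1 x × f(x,y) dy dx
= ∫_0^1 ∫_0^1 x × (20 x^{3} y^{4}) dy dx
= \frac{4}{5}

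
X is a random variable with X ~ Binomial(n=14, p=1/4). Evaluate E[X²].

Using the identity E[X²] = Var(X) + (E[X])²:
E[X] = \frac{7}{2}
Var(X) = \frac{21}{8}
E[X²] = \frac{21}{8} + (\frac{7}{2})²
= \frac{119}{8}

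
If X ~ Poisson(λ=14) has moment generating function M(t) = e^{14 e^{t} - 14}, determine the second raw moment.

To find E[X^2], compute M^(2)(0):
M^(1)(t) = 14 e^{t} e^{14 e^{t} - 14}
M^(2)(t) = 196 e^{2 t} e^{14 e^{t} - 14} + 14 e^{t} e^{14 e^{t} - 14}
M^(2)(0) = 210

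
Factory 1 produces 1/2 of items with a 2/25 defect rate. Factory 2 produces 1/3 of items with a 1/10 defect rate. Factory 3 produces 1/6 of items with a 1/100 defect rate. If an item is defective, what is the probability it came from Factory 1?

Using Bayes' theorem:
P(F1) = 1/2, P(D|F1) = 2/25
P(F2) = 1/3, P(D|F2) = 1/10
P(F3) = 1/6, P(D|F3) = 1/100
P(D) = P(D|F1)P(F1) + P(D|F2)P(F2) + P(D|F3)P(F3)
     = \frac{3}{40}
P(F1|D) = P(D|F1)P(F1) / P(D)
= \frac{8}{15}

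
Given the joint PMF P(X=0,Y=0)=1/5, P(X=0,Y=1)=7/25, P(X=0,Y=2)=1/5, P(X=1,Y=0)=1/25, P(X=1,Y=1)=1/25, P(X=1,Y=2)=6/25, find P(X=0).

P(X=0) = P(X=0,Y=0) + P(X=0,Y=1) + P(X=0,Y=2)
= 1/5 + 7/25 + 1/5
= 17/25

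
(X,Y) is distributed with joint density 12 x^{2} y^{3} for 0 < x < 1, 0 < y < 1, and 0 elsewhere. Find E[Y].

E[Y] = ∫_0^1 ∫_0^1 y × f(x,y) dx dy
= \frac{4}{5}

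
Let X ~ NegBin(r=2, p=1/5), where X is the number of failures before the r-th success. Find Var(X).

For X ~ NegBin(r=2, p=1/5), where X is the number of failures before the r-th success:
Var(X) = 40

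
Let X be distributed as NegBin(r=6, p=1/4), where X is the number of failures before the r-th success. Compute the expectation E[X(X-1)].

E[X(X-1)] = E[X² - X] = E[X²] - E[X]
E[X] = 18
E[X²] = Var(X) + (E[X])² = 72 + (18)² = 396
E[X(X-1)] = 396 - 18 = 378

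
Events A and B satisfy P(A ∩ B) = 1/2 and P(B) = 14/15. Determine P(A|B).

P(A|B) = P(A ∩ B) / P(B)
= (1/2) / (14/15)
= 15/28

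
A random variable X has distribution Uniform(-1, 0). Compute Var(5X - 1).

For X ~ Uniform(-1, 0):
Var(X) = \frac{1}{12}
Var(5X - 1) = (5)² × Var(X) = 25 × \frac{1}{12} = \frac{25}{12}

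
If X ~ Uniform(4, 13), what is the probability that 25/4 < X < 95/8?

P(25/4 < X < 95/8) = ∫_{25/4}^{95/8} f(x) dx
where f(x) = \frac{1}{9}
= \frac{5}{8}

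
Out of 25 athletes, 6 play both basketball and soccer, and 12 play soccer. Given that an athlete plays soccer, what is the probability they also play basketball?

P(A ∩ B) = 6/25
P(B) = 12/25
P(A|B) = P(A ∩ B) / P(B) = (6/25) / (12/25) = 1/2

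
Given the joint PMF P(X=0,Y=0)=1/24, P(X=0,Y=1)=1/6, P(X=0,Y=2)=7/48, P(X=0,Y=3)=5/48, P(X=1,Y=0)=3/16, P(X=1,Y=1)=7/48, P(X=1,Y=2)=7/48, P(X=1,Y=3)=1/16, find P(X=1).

P(X=1) = P(X=1,Y=0) + P(X=1,Y=1) + P(X=1,Y=2) + P(X=1,Y=3)
= 3/16 + 7/48 + 7/48 + 1/16
= 13/24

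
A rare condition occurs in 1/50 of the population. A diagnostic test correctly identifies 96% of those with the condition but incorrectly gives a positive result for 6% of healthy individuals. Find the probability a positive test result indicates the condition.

Let D = the rare event, + = positive/flagged.
P(D) = 1/50
P(+|D) = 96/100 = 24/25
P(+|D') = 6/100 = 3/50
P(+) = P(+|D)P(D) + P(+|D')P(D')
     = \frac{24}{25} × \frac{1}{50} + \frac{3}{50} × \frac{49}{50}
     = \frac{39}{500}
P(D|+) = P(+|D)P(D)/P(+) = \frac{16}{65}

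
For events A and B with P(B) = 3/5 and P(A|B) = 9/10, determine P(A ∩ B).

By definition, P(A|B) = P(A ∩ B) / P(B)
So P(A ∩ B) = P(A|B) × P(B)
= 9/10 × 3/5
= 27/50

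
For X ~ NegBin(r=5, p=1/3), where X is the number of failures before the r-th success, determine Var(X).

For X ~ NegBin(r=5, p=1/3), where X is the number of failures before the r-th success:
Var(X) = 30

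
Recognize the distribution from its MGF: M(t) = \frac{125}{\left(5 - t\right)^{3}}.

The MGF M(t) = \frac{125}{\left(5 - t\right)^{3}} is the standard form for the Gamma distribution.
Comparing with the known MGF formula identifies: Gamma(shape α=3, rate β=5)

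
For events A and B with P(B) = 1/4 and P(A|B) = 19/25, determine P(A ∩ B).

By definition, P(A|B) = P(A ∩ B) / P(B)
So P(A ∩ B) = P(A|B) × P(B)
= 19/25 × 1/4
= 19/100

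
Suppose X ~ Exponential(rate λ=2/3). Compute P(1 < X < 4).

P(1 < X < 4) = ∫_{1}^{4} f(x) dx
where f(x) = \frac{2 e^{- \frac{2 x}{3}}}{3}
= - \frac{1 - e^{2}}{e^{\frac{8}{3}}}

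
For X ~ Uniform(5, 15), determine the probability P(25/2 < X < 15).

P(25/2 < X < 15) = ∫_{25/2}^{15} f(x) dx
where f(x) = \frac{1}{10}
= \frac{1}{4}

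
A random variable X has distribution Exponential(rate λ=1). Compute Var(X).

For X ~ Exponential(rate λ=1):
Var(X) = 1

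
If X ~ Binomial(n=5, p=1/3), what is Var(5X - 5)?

For X ~ Binomial(n=5, p=1/3):
Var(X) = \frac{10}{9}
Var(5X - 5) = (5)² × Var(X) = 25 × \frac{10}{9} = \frac{250}{9}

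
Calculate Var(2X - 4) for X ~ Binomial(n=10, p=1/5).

For X ~ Binomial(n=10, p=1/5):
Var(X) = \frac{8}{5}
Var(2X - 4) = (2)² × Var(X) = 4 × \frac{8}{5} = \frac{32}{5}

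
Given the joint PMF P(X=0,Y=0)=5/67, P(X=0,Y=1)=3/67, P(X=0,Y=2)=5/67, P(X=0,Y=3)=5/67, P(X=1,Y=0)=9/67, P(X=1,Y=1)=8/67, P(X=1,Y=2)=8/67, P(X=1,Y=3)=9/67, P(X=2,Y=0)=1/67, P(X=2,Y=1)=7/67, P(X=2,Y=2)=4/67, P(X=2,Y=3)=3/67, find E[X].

First find marginal of X:
P(X=0) = 18/67
P(X=1) = 34/67
P(X=2) = 15/67
E[X] = 0 × 18/67 + 1 × 34/67 + 2 × 15/67 = 64/67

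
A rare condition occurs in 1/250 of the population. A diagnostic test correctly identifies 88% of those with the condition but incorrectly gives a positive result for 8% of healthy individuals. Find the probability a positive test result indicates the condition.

Let D = the rare event, + = positive/flagged.
P(D) = 1/250
P(+|D) = 88/100 = 22/25
P(+|D') = 8/100 = 2/25
P(+) = P(+|D)P(D) + P(+|D')P(D')
     = \frac{22}{25} × \frac{1}{250} + \frac{2}{25} × \frac{249}{250}
     = \frac{52}{625}
P(D|+) = P(+|D)P(D)/P(+) = \frac{11}{260}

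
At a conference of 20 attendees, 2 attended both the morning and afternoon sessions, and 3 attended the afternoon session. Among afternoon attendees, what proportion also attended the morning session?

P(A ∩ B) = 2/20 = 1/10
P(B) = 3/20
P(A|B) = P(A ∩ B) / P(B) = (1/10) / (3/20) = 2/3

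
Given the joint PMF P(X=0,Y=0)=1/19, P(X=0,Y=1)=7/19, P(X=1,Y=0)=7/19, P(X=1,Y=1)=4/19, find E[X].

First find marginal of X:
P(X=0) = 8/19
P(X=1) = 11/19
E[X] = 0 × 8/19 + 1 × 11/19 = 11/19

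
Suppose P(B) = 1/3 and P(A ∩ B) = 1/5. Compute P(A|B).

P(A|B) = P(A ∩ B) / P(B)
= (1/5) / (1/3)
= 3/5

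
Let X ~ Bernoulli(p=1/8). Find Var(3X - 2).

For X ~ Bernoulli(p=1/8):
Var(X) = \frac{7}{64}
Var(3X - 2) = (3)² × Var(X) = 9 × \frac{7}{64} = \frac{63}{64}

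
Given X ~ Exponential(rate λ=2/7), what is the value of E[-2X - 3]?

For X ~ Exponential(rate λ=2/7):
E[X] = \frac{7}{2}
E[-2X - 3] = -2 × E[X] - 3 = -10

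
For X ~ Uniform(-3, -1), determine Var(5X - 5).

For X ~ Uniform(-3, -1):
Var(X) = \frac{1}{3}
Var(5X - 5) = (5)² × Var(X) = 25 × \frac{1}{3} = \frac{25}{3}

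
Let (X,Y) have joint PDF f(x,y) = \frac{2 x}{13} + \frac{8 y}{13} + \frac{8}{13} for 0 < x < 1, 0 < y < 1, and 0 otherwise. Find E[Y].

E[Y] = ∫_0^1 ∫_0^1 y × f(x,y) dx dy
= \frac{43}{78}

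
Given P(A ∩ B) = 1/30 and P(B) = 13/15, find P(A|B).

P(A|B) = P(A ∩ B) / P(B)
= (1/30) / (13/15)
= 1/26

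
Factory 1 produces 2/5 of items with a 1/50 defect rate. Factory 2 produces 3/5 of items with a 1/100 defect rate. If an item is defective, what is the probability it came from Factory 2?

Using Bayes' theorem:
P(F1) = 2/5, P(D|F1) = 1/50
P(F2) = 3/5, P(D|F2) = 1/100
P(D) = P(D|F1)P(F1) + P(D|F2)P(F2)
     = \frac{7}{500}
P(F2|D) = P(D|F2)P(F2) / P(D)
= \frac{3}{7}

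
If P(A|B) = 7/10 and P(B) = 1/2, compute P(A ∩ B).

By definition, P(A|B) = P(A ∩ B) / P(B)
So P(A ∩ B) = P(A|B) × P(B)
= 7/10 × 1/2
= 7/20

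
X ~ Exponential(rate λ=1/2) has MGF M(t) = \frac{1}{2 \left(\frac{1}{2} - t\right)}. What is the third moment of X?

To find E[X^3], compute M^(3)(0):
M^(1)(t) = \frac{1}{2 \left(\frac{1}{2} - t\right)^{2}}
M^(2)(t) = \frac{1}{\left(\frac{1}{2} - t\right)^{3}}
M^(3)(t) = \frac{3}{\left(\frac{1}{2} - t\right)^{4}}
M^(3)(0) = 48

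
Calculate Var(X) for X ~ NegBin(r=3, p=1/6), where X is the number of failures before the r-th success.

For X ~ NegBin(r=3, p=1/6), where X is the number of failures before the r-th success:
Var(X) = 90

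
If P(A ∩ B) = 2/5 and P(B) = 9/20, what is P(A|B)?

P(A|B) = P(A ∩ B) / P(B)
= (2/5) / (9/20)
= 8/9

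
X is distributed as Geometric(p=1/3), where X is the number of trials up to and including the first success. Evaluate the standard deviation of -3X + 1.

For X ~ Geometric(p=1/3), where X is the number of trials up to and including the first success:
Var(X) = 6
SD(X) = √(Var(X)) = √(6) = \sqrt{6}
SD(-3X + 1) = |-3| × SD(X) = 3 × \sqrt{6} = 3 \sqrt{6}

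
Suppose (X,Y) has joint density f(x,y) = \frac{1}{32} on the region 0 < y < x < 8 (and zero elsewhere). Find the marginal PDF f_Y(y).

f_Y(y) = ∫_y^8 \frac{1}{32} dx = \frac{1}{4} - \frac{y}{32}
for 0 < y < 8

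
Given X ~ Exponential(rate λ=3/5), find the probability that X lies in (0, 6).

P(0 < X < 6) = ∫_{0}^{6} f(x) dx
where f(x) = \frac{3 e^{- \frac{3 x}{5}}}{5}
= 1 - e^{- \frac{18}{5}}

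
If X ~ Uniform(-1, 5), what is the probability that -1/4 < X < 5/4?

P(-1/4 < X < 5/4) = ∫_{-1/4}^{5/4} f(x) dx
where f(x) = \frac{1}{6}
= \frac{1}{4}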